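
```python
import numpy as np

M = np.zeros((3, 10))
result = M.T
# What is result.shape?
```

(10, 3)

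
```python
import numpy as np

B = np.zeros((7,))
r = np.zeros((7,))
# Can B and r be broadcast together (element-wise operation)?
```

Yes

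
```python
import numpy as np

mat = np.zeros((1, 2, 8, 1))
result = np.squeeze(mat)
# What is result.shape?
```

(2, 8)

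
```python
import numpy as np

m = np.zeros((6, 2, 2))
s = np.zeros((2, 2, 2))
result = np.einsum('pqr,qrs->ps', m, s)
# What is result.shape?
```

(6, 2)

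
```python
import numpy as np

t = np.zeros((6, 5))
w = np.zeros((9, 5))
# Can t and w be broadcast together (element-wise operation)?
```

No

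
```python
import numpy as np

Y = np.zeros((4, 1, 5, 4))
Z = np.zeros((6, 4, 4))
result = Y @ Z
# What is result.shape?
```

(4, 6, 5, 4)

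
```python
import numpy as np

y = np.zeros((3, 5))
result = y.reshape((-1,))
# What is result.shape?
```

(15,)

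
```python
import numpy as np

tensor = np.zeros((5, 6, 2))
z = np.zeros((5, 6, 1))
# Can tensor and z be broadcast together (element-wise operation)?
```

Yes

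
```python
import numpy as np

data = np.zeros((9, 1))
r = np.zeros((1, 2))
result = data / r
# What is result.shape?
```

(9, 2)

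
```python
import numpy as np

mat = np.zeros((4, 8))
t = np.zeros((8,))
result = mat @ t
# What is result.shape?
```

(4,)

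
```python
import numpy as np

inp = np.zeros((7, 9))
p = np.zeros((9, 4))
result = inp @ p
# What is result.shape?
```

(7, 4)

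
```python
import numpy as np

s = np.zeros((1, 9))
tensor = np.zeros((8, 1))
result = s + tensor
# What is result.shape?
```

(8, 9)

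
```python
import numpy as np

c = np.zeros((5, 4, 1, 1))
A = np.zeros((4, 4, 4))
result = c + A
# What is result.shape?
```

(5, 4, 4, 4)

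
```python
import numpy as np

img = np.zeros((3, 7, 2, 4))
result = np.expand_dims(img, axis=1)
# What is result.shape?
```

(3, 1, 7, 2, 4)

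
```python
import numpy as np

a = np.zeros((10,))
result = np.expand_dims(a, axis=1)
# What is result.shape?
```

(10, 1)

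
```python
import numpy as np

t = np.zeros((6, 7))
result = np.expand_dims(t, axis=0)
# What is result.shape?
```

(1, 6, 7)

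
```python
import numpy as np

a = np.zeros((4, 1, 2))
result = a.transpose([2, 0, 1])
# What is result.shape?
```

(2, 4, 1)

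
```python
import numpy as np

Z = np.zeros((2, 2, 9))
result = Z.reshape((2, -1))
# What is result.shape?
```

(2, 18)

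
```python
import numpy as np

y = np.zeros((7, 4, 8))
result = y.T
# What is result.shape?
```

(8, 4, 7)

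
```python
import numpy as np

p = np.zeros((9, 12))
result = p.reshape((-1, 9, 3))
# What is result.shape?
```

(4, 9, 3)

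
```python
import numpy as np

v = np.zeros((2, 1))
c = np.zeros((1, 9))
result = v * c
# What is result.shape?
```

(2, 9)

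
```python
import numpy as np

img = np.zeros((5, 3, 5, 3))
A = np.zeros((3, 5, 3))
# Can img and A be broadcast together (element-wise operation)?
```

Yes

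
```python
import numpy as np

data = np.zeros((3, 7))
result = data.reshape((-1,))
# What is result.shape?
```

(21,)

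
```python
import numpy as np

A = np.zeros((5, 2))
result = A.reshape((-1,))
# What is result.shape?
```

(10,)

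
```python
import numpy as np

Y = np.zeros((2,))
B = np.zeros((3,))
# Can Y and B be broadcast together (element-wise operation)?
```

No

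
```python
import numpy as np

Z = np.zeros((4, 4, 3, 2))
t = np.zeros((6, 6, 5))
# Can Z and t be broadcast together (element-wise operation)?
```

No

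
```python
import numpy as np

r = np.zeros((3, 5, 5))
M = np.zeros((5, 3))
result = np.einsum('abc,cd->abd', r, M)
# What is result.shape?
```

(3, 5, 3)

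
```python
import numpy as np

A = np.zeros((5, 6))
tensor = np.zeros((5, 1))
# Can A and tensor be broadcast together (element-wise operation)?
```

Yes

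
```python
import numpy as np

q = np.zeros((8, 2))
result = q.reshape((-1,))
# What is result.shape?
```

(16,)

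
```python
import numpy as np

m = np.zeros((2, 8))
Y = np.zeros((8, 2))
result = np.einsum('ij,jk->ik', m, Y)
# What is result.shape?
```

(2, 2)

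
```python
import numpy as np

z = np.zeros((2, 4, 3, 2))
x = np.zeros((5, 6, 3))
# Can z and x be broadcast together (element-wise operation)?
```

No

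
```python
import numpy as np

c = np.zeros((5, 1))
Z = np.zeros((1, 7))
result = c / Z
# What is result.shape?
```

(5, 7)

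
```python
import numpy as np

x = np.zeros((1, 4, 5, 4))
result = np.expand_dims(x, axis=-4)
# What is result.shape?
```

(1, 1, 4, 5, 4)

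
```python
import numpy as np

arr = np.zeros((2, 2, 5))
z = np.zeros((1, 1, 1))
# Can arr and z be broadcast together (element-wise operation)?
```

Yes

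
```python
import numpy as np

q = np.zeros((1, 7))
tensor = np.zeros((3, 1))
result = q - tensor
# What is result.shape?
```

(3, 7)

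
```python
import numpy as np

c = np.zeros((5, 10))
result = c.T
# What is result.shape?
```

(10, 5)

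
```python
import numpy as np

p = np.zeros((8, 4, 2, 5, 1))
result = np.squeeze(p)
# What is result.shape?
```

(8, 4, 2, 5)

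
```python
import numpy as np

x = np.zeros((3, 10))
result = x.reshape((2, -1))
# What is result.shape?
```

(2, 15)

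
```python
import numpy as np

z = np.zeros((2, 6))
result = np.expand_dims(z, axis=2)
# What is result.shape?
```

(2, 6, 1)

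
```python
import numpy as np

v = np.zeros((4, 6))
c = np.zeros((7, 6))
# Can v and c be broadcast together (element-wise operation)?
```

No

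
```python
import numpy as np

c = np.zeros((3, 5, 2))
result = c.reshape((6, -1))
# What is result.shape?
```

(6, 5)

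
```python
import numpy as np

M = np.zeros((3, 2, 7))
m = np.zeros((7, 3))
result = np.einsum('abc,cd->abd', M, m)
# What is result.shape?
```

(3, 2, 3)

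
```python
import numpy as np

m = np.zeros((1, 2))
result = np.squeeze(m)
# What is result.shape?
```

(2,)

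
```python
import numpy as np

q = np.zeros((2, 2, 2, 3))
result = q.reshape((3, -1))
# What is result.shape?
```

(3, 8)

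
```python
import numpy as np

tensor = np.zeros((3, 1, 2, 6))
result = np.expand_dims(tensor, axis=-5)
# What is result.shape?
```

(1, 3, 1, 2, 6)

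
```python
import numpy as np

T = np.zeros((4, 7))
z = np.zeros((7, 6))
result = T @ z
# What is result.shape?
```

(4, 6)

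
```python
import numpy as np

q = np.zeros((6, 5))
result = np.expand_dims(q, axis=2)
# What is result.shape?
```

(6, 5, 1)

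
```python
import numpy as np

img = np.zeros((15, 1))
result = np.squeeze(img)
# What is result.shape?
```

(15,)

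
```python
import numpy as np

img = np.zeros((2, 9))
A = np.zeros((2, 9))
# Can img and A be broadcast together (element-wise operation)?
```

Yes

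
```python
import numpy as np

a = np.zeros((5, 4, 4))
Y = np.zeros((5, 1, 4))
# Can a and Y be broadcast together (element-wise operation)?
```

Yes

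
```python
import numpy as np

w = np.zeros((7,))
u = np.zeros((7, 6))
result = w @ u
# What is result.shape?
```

(6,)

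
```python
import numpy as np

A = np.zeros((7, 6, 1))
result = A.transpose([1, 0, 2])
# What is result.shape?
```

(6, 7, 1)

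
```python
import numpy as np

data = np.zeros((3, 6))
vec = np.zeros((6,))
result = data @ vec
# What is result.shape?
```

(3,)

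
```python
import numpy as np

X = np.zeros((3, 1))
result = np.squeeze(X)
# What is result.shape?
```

(3,)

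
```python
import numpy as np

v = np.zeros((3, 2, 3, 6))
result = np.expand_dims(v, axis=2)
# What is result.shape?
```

(3, 2, 1, 3, 6)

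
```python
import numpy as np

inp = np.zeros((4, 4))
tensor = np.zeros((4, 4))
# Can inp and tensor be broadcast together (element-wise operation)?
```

Yes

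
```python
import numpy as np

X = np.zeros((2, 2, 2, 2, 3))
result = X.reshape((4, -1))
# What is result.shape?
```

(4, 12)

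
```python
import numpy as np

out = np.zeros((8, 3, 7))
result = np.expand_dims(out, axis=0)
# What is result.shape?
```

(1, 8, 3, 7)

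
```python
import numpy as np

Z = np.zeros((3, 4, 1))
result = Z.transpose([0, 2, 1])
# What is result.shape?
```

(3, 1, 4)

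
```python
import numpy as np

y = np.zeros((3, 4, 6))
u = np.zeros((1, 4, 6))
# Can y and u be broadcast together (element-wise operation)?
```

Yes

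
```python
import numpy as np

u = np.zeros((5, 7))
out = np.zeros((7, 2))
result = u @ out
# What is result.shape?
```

(5, 2)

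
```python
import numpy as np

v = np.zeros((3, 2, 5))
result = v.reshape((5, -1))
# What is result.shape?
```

(5, 6)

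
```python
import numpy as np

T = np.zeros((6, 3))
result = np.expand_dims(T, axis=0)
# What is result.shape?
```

(1, 6, 3)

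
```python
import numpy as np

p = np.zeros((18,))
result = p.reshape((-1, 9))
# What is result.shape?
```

(2, 9)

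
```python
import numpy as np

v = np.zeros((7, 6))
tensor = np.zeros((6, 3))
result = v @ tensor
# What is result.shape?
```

(7, 3)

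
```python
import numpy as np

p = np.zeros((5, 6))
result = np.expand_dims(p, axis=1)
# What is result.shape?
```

(5, 1, 6)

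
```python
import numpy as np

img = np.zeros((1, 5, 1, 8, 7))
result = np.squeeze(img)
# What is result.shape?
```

(5, 8, 7)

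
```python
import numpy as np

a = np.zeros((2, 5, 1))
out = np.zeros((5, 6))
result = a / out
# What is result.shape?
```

(2, 5, 6)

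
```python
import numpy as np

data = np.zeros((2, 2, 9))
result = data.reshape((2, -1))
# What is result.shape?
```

(2, 18)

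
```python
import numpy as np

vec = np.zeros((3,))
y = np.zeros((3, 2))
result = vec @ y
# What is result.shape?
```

(2,)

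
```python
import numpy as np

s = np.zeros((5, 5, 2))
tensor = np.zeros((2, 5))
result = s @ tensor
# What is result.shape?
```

(5, 5, 5)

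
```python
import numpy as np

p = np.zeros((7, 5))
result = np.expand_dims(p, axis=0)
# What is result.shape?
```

(1, 7, 5)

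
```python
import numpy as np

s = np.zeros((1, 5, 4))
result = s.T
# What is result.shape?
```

(4, 5, 1)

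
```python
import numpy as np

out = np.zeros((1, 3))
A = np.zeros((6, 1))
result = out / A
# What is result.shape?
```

(6, 3)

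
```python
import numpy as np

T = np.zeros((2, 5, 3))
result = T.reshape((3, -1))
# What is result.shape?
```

(3, 10)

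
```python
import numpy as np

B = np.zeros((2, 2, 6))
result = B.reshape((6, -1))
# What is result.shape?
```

(6, 4)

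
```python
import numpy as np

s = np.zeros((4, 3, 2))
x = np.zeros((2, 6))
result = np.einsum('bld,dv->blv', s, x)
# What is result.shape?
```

(4, 3, 6)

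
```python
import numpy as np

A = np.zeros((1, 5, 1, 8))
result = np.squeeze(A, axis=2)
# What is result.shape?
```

(1, 5, 8)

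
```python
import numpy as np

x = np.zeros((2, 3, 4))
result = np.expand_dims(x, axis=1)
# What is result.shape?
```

(2, 1, 3, 4)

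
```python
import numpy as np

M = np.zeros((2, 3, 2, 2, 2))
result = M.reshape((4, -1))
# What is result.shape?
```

(4, 12)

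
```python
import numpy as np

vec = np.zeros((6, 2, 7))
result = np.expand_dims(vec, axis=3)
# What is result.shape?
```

(6, 2, 7, 1)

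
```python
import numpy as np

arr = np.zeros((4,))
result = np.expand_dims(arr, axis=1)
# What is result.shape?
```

(4, 1)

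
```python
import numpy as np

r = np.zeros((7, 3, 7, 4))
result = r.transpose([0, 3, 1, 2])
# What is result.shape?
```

(7, 4, 3, 7)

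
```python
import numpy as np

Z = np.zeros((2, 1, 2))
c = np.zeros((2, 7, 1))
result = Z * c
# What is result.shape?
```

(2, 7, 2)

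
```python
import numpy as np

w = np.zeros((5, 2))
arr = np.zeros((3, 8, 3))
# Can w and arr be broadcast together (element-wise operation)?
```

No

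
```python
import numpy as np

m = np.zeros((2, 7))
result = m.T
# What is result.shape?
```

(7, 2)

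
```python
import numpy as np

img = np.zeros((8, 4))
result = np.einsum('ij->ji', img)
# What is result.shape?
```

(4, 8)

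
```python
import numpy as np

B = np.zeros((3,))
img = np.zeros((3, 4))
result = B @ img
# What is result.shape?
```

(4,)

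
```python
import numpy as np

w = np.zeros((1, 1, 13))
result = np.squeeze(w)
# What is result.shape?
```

(13,)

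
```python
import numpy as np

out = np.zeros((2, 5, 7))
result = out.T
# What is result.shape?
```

(7, 5, 2)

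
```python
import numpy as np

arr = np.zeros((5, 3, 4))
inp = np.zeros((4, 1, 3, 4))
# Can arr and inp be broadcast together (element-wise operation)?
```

Yes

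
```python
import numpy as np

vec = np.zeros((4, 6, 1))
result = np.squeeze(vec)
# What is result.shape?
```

(4, 6)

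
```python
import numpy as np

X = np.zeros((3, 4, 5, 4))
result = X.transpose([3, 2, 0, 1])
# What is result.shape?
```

(4, 5, 3, 4)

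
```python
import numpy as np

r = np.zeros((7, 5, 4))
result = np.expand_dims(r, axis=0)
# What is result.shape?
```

(1, 7, 5, 4)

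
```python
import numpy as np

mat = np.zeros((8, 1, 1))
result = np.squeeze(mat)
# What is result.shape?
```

(8,)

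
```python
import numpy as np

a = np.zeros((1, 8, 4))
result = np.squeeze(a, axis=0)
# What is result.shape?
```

(8, 4)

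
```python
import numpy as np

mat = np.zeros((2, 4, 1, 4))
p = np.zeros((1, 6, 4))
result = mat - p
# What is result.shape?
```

(2, 4, 6, 4)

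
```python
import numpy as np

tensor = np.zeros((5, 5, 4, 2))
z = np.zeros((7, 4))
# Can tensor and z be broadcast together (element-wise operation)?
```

No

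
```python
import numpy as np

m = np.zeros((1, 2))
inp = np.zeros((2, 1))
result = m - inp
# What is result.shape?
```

(2, 2)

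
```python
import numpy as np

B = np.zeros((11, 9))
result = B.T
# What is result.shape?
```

(9, 11)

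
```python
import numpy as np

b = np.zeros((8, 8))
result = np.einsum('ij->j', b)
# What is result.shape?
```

(8,)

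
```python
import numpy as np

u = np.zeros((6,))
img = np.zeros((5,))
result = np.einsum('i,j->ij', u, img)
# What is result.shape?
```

(6, 5)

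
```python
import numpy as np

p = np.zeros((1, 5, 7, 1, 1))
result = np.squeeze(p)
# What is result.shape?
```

(5, 7)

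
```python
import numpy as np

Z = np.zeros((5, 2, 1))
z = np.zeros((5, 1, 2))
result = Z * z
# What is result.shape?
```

(5, 2, 2)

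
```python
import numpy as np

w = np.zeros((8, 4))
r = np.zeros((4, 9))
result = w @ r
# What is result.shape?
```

(8, 9)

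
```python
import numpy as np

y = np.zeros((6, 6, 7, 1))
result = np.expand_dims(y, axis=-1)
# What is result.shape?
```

(6, 6, 7, 1, 1)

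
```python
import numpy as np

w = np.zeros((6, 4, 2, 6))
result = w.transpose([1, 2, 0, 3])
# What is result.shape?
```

(4, 2, 6, 6)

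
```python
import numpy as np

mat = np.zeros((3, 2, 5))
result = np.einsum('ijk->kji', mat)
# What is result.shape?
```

(5, 2, 3)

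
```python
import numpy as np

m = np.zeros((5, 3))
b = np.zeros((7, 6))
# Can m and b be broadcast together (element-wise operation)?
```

No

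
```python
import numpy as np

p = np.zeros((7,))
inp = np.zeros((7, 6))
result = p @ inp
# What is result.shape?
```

(6,)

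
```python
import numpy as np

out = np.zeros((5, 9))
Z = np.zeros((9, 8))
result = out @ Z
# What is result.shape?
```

(5, 8)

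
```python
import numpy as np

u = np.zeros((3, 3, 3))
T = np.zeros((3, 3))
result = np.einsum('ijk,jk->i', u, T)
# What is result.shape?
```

(3,)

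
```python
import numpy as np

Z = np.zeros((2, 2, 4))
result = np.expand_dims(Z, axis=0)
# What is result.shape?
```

(1, 2, 2, 4)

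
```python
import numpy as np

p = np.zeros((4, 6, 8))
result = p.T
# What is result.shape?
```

(8, 6, 4)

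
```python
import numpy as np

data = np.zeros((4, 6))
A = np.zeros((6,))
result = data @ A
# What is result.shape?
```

(4,)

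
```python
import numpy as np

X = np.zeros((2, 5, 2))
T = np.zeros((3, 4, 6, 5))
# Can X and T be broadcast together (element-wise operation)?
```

No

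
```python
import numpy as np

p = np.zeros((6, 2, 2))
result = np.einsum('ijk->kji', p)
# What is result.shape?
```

(2, 2, 6)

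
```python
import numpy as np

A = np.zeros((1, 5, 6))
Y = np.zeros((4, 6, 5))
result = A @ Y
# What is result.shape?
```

(4, 5, 5)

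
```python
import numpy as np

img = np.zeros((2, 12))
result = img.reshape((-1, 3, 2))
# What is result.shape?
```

(4, 3, 2)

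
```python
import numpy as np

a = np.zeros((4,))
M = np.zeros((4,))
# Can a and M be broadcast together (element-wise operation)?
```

Yes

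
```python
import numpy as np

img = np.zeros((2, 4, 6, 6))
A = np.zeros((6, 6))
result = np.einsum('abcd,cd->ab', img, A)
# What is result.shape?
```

(2, 4)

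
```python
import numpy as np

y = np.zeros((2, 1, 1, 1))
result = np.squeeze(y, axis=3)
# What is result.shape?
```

(2, 1, 1)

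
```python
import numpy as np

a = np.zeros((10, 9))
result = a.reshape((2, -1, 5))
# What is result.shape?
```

(2, 9, 5)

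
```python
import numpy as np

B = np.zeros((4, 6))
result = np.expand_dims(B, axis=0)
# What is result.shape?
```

(1, 4, 6)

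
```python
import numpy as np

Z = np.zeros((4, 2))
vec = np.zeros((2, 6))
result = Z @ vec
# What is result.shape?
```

(4, 6)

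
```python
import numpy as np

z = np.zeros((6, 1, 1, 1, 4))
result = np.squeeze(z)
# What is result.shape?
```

(6, 4)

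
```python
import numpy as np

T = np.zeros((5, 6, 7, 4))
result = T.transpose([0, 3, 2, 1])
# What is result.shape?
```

(5, 4, 7, 6)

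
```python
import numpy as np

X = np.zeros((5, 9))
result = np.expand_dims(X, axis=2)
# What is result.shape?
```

(5, 9, 1)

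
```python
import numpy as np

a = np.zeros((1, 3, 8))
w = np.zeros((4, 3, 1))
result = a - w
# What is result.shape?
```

(4, 3, 8)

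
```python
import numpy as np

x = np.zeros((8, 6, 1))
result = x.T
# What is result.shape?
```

(1, 6, 8)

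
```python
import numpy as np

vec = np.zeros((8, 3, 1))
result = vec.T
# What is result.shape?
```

(1, 3, 8)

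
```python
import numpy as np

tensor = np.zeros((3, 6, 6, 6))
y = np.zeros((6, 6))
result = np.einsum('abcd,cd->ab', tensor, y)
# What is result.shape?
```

(3, 6)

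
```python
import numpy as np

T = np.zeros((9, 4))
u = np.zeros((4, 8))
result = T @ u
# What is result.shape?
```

(9, 8)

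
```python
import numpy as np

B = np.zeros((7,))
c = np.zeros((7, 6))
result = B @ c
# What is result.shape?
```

(6,)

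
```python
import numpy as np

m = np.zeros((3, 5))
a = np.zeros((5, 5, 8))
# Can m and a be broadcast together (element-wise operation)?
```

No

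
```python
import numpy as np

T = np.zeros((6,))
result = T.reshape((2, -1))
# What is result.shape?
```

(2, 3)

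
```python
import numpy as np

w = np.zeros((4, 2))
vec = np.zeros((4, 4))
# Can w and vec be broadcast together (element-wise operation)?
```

No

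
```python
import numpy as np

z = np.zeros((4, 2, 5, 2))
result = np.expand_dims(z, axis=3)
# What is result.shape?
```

(4, 2, 5, 1, 2)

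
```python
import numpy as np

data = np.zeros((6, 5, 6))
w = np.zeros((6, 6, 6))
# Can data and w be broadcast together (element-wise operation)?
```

No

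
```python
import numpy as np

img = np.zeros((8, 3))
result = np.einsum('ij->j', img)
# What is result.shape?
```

(3,)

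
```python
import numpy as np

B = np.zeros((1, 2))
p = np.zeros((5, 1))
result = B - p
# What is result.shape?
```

(5, 2)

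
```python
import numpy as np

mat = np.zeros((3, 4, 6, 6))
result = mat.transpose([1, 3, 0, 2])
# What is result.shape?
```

(4, 6, 3, 6)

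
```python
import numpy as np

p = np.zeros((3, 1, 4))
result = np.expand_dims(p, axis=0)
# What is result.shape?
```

(1, 3, 1, 4)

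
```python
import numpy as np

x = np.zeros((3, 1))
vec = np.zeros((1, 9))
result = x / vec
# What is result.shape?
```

(3, 9)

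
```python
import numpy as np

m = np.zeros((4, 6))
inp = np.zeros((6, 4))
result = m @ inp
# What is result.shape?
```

(4, 4)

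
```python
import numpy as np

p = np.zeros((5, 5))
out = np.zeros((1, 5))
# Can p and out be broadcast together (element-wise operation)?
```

Yes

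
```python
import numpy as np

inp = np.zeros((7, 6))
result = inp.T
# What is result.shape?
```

(6, 7)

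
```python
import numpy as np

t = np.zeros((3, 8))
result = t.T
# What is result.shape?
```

(8, 3)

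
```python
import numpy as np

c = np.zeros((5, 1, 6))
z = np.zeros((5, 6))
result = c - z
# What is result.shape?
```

(5, 5, 6)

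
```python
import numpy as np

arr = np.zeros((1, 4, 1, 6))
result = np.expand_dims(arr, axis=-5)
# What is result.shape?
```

(1, 1, 4, 1, 6)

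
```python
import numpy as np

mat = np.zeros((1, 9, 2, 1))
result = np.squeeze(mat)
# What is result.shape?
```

(9, 2)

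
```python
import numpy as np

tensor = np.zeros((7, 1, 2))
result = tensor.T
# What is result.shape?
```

(2, 1, 7)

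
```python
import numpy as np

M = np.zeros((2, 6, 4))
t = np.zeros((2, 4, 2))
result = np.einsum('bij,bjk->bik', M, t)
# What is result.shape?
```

(2, 6, 2)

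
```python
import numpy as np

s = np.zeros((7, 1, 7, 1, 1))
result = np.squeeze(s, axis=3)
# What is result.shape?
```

(7, 1, 7, 1)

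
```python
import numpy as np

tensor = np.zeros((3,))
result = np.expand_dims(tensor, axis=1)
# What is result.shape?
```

(3, 1)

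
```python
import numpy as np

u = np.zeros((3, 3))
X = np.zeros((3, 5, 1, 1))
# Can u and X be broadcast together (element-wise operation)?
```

Yes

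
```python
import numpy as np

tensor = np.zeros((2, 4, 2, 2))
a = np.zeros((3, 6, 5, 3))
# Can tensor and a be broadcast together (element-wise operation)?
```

No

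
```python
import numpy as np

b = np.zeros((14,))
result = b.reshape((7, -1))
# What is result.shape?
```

(7, 2)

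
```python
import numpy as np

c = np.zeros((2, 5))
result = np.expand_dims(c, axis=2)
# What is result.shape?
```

(2, 5, 1)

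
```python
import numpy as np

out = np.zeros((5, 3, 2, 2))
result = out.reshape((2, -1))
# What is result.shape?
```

(2, 30)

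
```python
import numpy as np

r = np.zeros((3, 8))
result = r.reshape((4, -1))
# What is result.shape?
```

(4, 6)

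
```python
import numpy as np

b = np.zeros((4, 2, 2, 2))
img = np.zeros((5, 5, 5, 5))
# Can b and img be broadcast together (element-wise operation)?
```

No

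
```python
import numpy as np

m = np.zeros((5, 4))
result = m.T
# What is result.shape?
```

(4, 5)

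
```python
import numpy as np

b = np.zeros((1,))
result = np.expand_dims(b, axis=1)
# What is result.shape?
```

(1, 1)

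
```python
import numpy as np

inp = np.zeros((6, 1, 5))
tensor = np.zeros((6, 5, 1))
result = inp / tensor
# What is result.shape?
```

(6, 5, 5)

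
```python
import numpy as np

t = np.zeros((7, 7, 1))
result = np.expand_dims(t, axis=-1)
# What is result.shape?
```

(7, 7, 1, 1)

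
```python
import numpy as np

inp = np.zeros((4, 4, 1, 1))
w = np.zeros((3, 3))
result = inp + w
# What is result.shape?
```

(4, 4, 3, 3)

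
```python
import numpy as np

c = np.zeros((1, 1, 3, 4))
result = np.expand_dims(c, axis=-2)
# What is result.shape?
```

(1, 1, 3, 1, 4)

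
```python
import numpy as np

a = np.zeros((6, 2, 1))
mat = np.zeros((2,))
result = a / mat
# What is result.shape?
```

(6, 2, 2)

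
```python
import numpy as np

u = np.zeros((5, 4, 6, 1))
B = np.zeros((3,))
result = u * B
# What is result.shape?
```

(5, 4, 6, 3)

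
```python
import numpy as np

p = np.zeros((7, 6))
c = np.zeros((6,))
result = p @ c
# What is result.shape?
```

(7,)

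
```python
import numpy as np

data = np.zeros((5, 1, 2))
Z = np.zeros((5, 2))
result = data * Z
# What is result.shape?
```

(5, 5, 2)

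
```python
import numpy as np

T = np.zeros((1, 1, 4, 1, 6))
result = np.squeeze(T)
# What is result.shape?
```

(4, 6)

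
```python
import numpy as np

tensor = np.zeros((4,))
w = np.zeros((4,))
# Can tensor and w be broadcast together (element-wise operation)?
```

Yes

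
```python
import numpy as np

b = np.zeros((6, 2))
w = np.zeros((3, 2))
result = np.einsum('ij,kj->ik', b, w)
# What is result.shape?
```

(6, 3)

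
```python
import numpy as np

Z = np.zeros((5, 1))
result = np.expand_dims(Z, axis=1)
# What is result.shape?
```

(5, 1, 1)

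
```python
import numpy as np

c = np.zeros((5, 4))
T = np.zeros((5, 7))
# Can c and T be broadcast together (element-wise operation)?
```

No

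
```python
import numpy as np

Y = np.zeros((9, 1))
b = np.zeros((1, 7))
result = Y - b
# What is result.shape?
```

(9, 7)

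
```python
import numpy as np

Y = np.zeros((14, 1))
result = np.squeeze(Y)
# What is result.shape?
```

(14,)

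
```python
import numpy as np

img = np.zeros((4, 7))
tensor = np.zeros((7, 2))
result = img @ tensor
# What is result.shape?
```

(4, 2)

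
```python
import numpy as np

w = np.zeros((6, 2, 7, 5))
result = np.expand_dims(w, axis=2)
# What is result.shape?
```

(6, 2, 1, 7, 5)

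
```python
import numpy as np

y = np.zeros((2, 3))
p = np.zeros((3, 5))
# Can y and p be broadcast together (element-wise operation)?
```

No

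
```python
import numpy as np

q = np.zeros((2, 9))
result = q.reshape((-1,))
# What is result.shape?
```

(18,)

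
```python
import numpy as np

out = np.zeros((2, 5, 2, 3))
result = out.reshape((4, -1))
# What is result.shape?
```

(4, 15)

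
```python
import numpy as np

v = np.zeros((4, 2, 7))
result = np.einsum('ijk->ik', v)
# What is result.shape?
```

(4, 7)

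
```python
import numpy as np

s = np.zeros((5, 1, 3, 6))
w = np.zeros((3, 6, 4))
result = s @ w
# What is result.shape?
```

(5, 3, 3, 4)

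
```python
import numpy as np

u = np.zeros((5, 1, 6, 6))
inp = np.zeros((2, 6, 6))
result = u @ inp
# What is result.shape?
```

(5, 2, 6, 6)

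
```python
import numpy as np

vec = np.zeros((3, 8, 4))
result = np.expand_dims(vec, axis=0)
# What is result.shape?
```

(1, 3, 8, 4)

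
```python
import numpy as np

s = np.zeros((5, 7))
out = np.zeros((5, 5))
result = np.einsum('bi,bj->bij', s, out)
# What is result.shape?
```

(5, 7, 5)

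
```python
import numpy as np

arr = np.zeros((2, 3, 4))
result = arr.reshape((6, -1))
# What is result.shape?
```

(6, 4)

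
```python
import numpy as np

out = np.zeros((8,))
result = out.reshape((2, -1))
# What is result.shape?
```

(2, 4)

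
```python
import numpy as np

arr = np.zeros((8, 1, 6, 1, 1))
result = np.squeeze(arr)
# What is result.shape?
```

(8, 6)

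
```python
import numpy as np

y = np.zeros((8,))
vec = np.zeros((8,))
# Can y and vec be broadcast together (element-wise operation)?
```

Yes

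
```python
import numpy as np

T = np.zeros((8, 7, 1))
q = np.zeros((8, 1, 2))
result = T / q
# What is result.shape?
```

(8, 7, 2)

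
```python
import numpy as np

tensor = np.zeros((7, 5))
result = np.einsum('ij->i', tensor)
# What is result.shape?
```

(7,)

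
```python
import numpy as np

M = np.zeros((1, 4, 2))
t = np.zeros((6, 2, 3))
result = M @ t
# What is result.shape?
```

(6, 4, 3)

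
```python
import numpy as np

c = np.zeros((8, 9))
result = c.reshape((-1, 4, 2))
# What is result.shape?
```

(9, 4, 2)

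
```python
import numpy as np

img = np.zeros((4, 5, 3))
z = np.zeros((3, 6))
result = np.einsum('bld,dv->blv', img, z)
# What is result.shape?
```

(4, 5, 6)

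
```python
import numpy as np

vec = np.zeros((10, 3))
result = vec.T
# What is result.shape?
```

(3, 10)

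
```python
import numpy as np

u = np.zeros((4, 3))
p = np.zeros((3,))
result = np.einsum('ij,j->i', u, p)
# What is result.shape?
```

(4,)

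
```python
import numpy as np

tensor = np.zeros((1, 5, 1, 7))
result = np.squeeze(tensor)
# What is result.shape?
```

(5, 7)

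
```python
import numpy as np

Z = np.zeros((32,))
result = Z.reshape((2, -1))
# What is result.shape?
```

(2, 16)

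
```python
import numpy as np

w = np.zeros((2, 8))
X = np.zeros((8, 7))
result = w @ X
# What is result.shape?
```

(2, 7)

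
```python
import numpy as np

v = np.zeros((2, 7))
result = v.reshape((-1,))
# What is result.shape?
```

(14,)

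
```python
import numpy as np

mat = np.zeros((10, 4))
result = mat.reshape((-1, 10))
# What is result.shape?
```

(4, 10)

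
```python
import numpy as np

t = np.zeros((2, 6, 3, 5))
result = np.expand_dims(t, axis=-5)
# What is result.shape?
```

(1, 2, 6, 3, 5)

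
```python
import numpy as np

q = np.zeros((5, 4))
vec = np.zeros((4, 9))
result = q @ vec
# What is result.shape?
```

(5, 9)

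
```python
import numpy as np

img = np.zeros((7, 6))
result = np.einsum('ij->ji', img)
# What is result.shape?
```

(6, 7)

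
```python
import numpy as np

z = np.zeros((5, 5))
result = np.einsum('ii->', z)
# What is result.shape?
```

()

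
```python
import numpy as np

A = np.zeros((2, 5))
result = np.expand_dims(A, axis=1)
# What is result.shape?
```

(2, 1, 5)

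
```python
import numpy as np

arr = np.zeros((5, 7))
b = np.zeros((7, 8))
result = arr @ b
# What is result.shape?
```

(5, 8)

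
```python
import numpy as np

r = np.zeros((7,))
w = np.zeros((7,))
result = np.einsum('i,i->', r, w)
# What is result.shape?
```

()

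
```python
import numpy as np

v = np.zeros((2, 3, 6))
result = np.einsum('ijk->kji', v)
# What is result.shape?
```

(6, 3, 2)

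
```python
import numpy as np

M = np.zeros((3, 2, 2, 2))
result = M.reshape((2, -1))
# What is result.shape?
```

(2, 12)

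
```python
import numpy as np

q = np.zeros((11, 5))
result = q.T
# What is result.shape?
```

(5, 11)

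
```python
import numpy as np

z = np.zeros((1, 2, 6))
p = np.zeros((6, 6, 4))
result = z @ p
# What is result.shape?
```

(6, 2, 4)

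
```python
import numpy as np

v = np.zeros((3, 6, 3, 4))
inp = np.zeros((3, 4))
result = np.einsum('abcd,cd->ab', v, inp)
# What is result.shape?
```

(3, 6)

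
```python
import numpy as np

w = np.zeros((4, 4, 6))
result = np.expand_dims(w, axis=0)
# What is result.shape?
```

(1, 4, 4, 6)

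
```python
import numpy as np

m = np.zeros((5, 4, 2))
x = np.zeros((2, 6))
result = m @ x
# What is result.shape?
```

(5, 4, 6)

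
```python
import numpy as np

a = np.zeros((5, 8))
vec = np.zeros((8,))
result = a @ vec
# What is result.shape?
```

(5,)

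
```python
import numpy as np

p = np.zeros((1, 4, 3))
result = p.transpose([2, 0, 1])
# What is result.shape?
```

(3, 1, 4)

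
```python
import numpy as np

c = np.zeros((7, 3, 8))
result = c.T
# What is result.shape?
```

(8, 3, 7)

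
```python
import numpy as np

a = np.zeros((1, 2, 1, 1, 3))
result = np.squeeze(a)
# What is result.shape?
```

(2, 3)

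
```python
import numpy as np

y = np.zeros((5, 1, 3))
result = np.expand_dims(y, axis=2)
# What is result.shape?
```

(5, 1, 1, 3)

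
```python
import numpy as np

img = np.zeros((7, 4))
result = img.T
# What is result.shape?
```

(4, 7)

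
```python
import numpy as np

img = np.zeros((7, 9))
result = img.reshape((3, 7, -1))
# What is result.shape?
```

(3, 7, 3)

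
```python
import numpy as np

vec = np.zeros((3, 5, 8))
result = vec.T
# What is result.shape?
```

(8, 5, 3)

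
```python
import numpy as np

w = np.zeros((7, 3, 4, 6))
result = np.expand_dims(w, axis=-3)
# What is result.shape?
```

(7, 3, 1, 4, 6)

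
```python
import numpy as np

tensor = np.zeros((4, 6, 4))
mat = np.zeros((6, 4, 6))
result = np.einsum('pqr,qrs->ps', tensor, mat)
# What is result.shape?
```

(4, 6)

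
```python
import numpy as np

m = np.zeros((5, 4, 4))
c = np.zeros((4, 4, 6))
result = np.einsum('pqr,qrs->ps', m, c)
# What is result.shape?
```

(5, 6)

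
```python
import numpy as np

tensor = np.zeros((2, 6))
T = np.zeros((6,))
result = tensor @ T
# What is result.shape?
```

(2,)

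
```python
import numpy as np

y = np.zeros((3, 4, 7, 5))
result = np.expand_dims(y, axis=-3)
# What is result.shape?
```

(3, 4, 1, 7, 5)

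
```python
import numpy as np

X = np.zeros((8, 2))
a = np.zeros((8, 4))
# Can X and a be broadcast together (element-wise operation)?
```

No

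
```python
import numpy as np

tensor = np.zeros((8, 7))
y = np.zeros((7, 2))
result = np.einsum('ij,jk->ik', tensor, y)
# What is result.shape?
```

(8, 2)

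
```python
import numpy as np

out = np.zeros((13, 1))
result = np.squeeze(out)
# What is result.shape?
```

(13,)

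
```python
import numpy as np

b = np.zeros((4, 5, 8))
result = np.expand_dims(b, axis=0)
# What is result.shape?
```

(1, 4, 5, 8)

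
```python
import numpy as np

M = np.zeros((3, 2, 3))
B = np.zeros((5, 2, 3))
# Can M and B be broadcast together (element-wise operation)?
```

No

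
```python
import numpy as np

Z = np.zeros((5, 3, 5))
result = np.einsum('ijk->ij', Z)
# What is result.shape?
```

(5, 3)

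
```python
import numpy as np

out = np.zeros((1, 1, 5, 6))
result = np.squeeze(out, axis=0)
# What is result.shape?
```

(1, 5, 6)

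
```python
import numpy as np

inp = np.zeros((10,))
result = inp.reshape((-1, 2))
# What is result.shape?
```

(5, 2)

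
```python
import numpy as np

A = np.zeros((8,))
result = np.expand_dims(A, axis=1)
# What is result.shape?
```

(8, 1)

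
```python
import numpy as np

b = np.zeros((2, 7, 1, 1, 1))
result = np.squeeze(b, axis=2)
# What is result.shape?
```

(2, 7, 1, 1)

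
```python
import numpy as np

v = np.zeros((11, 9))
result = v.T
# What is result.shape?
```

(9, 11)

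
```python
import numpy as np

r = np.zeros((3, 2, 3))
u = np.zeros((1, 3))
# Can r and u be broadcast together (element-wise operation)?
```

Yes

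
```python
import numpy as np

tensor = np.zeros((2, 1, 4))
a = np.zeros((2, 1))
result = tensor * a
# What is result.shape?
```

(2, 2, 4)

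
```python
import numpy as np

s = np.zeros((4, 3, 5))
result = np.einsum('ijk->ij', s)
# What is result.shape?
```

(4, 3)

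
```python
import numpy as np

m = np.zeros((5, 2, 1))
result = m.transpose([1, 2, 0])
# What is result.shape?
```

(2, 1, 5)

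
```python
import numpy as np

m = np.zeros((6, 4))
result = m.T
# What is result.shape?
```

(4, 6)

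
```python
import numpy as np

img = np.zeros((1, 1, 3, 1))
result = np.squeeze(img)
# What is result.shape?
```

(3,)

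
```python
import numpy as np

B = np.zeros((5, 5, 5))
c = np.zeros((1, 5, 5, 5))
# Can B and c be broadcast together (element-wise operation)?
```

Yes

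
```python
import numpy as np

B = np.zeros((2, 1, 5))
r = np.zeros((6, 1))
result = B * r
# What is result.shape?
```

(2, 6, 5)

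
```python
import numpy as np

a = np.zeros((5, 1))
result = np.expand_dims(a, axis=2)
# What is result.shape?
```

(5, 1, 1)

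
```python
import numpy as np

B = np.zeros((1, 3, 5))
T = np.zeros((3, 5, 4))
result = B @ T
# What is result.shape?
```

(3, 3, 4)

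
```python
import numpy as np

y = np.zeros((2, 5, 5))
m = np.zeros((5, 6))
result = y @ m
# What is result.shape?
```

(2, 5, 6)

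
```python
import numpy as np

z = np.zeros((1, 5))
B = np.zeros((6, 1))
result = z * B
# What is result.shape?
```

(6, 5)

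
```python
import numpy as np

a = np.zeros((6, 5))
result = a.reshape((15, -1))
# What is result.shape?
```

(15, 2)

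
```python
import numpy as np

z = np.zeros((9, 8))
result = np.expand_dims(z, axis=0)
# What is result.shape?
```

(1, 9, 8)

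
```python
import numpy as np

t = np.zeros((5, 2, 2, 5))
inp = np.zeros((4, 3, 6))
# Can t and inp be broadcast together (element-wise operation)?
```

No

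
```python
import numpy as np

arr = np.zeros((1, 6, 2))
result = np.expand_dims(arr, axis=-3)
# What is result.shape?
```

(1, 1, 6, 2)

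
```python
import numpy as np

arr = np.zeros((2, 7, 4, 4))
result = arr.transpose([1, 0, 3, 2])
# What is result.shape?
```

(7, 2, 4, 4)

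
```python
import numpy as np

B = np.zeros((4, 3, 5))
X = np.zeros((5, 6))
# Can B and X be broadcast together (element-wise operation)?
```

No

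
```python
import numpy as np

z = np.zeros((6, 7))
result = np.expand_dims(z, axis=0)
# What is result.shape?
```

(1, 6, 7)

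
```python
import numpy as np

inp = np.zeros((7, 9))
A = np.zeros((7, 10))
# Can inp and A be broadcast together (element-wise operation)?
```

No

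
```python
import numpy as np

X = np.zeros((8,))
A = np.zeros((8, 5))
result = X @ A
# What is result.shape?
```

(5,)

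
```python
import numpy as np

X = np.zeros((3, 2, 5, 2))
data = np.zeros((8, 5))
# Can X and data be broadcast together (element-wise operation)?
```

No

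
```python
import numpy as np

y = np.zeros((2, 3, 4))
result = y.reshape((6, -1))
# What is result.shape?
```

(6, 4)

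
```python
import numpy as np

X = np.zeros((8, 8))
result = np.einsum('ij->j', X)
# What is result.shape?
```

(8,)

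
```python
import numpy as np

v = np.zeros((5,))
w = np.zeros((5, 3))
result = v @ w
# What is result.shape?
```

(3,)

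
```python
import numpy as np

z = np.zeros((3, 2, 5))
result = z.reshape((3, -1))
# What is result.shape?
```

(3, 10)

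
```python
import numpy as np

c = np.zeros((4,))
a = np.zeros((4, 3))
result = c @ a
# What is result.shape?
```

(3,)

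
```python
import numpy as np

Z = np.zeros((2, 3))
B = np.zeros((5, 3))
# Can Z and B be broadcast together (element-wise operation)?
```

No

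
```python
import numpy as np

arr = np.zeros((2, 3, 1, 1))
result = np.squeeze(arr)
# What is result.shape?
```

(2, 3)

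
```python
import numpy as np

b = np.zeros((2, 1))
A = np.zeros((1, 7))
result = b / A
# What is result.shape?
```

(2, 7)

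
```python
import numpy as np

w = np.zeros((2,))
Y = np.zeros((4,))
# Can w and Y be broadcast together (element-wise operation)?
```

No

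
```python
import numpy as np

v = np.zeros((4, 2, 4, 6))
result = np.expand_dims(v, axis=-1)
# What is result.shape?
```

(4, 2, 4, 6, 1)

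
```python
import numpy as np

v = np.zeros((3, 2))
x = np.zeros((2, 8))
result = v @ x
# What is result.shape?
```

(3, 8)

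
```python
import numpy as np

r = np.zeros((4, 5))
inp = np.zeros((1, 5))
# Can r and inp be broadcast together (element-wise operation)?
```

Yes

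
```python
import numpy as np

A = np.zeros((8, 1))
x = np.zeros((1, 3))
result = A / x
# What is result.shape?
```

(8, 3)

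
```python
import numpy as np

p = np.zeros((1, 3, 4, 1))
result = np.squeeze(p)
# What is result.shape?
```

(3, 4)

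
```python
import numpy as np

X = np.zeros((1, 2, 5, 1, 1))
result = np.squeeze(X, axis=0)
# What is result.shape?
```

(2, 5, 1, 1)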